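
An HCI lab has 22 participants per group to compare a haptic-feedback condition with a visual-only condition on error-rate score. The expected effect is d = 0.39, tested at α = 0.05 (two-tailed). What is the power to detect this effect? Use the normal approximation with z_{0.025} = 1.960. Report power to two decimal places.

power ≈ 0.25

For two equal groups, power = Φ(d·√(n/2) − z_{α/2}).
d·√(n/2) = 0.39 × √(22/2) = 0.39 × 3.317 = 1.293.
z_β = 1.293 − 1.960 = -0.667.
Power = Φ(-0.667) = 0.253.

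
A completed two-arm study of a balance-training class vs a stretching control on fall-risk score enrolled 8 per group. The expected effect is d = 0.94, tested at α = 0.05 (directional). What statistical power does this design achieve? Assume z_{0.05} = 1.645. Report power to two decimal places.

For two equal groups, power = Φ(d·√(n/2) − z_{α}).
d·√(n/2) = 0.94 × √(8/2) = 0.94 × 2.000 = 1.880.
z_β = 1.880 − 1.645 = 0.235.
Power = Φ(0.235) = 0.593.

power ≈ 0.59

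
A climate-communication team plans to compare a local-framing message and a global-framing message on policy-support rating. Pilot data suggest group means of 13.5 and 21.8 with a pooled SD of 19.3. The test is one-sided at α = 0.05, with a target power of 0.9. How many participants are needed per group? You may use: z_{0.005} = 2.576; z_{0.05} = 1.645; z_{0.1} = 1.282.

Cohen's d = |M₁ − M₂| / SD_pooled = |13.5 − 21.8| / 19.3 = 8.3 / 19.3 = 0.430.
For two independent groups with equal n: n = 2·((z_{α} + z_β) / d)².
z_{α} + z_β = 1.645 + 1.282 = 2.927.
n = 2 × (2.927 / 0.430)² = 2 × 6.807² = 2 × 46.33 = 92.7.
Round up to the next whole participant.

n = 93 per group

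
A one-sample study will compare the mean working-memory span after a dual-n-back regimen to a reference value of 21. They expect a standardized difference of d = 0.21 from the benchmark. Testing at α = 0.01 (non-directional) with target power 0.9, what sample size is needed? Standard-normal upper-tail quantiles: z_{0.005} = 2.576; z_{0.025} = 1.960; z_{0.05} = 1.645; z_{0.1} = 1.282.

n = 338

For a one-sample test: n = ((z_{α/2} + z_β) / d)².
z_{α/2} + z_β = 2.576 + 1.282 = 3.858.
n = (3.858 / 0.21)² = 18.371² = 337.51.
Round up.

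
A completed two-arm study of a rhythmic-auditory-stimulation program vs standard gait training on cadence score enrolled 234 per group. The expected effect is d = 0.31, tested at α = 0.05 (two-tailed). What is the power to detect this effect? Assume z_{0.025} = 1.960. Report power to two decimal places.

power ≈ 0.92

For two equal groups, power = Φ(d·√(n/2) − z_{α/2}).
d·√(n/2) = 0.31 × √(234/2) = 0.31 × 10.817 = 3.353.
z_β = 3.353 − 1.960 = 1.393.
Power = Φ(1.393) = 0.918.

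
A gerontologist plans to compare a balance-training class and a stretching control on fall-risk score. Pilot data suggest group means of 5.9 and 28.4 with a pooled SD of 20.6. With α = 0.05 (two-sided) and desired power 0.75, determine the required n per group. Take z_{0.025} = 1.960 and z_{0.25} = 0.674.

n = 12 per group

Cohen's d = |M₁ − M₂| / SD_pooled = |5.9 − 28.4| / 20.6 = 22.5 / 20.6 = 1.092.
For two independent groups with equal n: n = 2·((z_{α/2} + z_β) / d)².
z_{α/2} + z_β = 1.960 + 0.674 = 2.634.
n = 2 × (2.634 / 1.092)² = 2 × 2.412² = 2 × 5.82 = 11.6.
Round up to the next whole participant.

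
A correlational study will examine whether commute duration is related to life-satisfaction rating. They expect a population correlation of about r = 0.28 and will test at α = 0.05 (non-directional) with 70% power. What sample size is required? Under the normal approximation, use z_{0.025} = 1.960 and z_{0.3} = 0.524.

n = 78

Fisher's z: C = ½·ln((1+r)/(1−r)) = ½·ln(1.7778) = 0.2877.
n = ((z_{α/2} + z_β)/C)² + 3.
(1.960 + 0.524) / 0.2877 = 2.484 / 0.2877 = 8.634.
n = 8.634² + 3 = 74.55 + 3 = 77.5.
Round up.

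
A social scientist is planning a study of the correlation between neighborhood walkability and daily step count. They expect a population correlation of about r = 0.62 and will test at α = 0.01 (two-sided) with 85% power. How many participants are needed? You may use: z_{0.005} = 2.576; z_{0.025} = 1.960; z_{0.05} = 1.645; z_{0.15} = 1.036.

Fisher's z: C = ½·ln((1+r)/(1−r)) = ½·ln(4.2632) = 0.7250.
n = ((z_{α/2} + z_β)/C)² + 3.
(2.576 + 1.036) / 0.7250 = 3.612 / 0.7250 = 4.982.
n = 4.982² + 3 = 24.82 + 3 = 27.8.
Round up.

n = 28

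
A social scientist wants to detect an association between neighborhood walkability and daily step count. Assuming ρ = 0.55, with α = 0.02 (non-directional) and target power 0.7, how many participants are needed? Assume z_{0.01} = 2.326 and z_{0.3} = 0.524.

n = 25

Fisher's z: C = ½·ln((1+r)/(1−r)) = ½·ln(3.4444) = 0.6184.
n = ((z_{α/2} + z_β)/C)² + 3.
(2.326 + 0.524) / 0.6184 = 2.850 / 0.6184 = 4.609.
n = 4.609² + 3 = 21.24 + 3 = 24.2.
Round up.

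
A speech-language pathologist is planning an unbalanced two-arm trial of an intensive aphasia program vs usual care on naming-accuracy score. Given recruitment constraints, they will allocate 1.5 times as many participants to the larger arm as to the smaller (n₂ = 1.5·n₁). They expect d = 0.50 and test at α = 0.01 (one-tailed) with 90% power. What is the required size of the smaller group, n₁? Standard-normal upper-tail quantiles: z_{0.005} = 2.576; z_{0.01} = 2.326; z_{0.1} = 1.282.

n₁ = 87

With allocation ratio k = n₂/n₁ = 1.5, Var(x̄₁−x̄₂) = σ²(1/n₁ + 1/(k·n₁)) = σ²·(k+1)/(k·n₁).
So n₁ = (1 + 1/k)·((z_{α} + z_β)/d)² = 1.667 × (3.608/0.50)².
n₁ = 1.667 × 52.07 = 86.8.
Round up: n₁ = 87, giving n₂ = ⌈1.5 × 87⌉ = ⌈130.5⌉ = 131.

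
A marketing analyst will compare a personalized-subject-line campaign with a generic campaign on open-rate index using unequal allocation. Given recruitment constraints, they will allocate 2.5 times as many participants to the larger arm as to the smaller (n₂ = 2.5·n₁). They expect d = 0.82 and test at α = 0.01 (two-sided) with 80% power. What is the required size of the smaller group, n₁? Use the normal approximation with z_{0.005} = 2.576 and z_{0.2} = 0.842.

n₁ = 25

With allocation ratio k = n₂/n₁ = 2.5, Var(x̄₁−x̄₂) = σ²(1/n₁ + 1/(k·n₁)) = σ²·(k+1)/(k·n₁).
So n₁ = (1 + 1/k)·((z_{α/2} + z_β)/d)² = 1.400 × (3.418/0.82)².
n₁ = 1.400 × 17.37 = 24.3.
Round up: n₁ = 25, giving n₂ = ⌈2.5 × 25⌉ = ⌈62.5⌉ = 63.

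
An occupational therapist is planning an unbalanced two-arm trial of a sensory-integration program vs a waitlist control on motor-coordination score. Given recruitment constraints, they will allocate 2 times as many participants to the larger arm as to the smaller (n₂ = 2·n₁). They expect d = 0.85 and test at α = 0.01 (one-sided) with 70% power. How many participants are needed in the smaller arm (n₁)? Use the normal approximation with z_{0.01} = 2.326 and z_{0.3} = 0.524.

With allocation ratio k = n₂/n₁ = 2, Var(x̄₁−x̄₂) = σ²(1/n₁ + 1/(k·n₁)) = σ²·(k+1)/(k·n₁).
So n₁ = (1 + 1/k)·((z_{α} + z_β)/d)² = 1.500 × (2.850/0.85)².
n₁ = 1.500 × 11.24 = 16.9.
Round up: n₁ = 17, giving n₂ = 2 × 17 = 34.

n₁ = 17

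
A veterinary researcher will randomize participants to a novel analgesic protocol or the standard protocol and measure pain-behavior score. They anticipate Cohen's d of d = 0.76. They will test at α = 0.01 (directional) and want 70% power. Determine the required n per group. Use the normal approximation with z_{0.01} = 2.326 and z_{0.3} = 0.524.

For two independent groups with equal n: n = 2·((z_{α} + z_β) / d)².
z_{α} + z_β = 2.326 + 0.524 = 2.850.
n = 2 × (2.850 / 0.76)² = 2 × 3.750² = 2 × 14.06 = 28.1.
Round up to the next whole participant.

n = 29 per group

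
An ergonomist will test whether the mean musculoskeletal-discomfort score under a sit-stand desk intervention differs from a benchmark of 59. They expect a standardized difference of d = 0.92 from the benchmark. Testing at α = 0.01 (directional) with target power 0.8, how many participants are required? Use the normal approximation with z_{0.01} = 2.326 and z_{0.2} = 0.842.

For a one-sample test: n = ((z_{α} + z_β) / d)².
z_{α} + z_β = 2.326 + 0.842 = 3.168.
n = (3.168 / 0.92)² = 3.443² = 11.86.
Round up.

n = 12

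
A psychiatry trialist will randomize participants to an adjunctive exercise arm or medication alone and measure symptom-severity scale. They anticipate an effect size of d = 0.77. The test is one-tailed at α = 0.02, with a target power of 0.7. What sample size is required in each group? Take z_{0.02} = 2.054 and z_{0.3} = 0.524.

For two independent groups with equal n: n = 2·((z_{α} + z_β) / d)².
z_{α} + z_β = 2.054 + 0.524 = 2.578.
n = 2 × (2.578 / 0.77)² = 2 × 3.348² = 2 × 11.21 = 22.4.
Round up to the next whole participant.

n = 23 per group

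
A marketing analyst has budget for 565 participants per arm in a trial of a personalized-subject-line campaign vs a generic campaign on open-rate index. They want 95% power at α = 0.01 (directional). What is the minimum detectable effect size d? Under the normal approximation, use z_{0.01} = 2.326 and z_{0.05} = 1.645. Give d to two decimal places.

For two independent groups of n = 565 each: d_min = (z_{α} + z_β)·√(2/n).
z-sum = 2.326 + 1.645 = 3.971.
d_min = 3.971 × √(2/565) = 3.971 × 0.0595 = 0.236.

d_min ≈ 0.24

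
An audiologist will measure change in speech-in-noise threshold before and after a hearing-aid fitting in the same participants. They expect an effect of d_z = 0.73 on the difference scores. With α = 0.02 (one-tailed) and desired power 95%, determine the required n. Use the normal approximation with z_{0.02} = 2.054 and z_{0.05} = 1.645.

n = 26 pairs

For a paired (one-sample on differences) test: n = ((z_{α} + z_β) / d)².
z_{α} + z_β = 2.054 + 1.645 = 3.699.
n = (3.699 / 0.73)² = 5.067² = 25.68.
Round up.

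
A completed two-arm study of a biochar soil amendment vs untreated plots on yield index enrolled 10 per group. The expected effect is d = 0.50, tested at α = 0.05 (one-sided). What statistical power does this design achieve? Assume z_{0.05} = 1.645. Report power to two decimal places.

power ≈ 0.30

For two equal groups, power = Φ(d·√(n/2) − z_{α}).
d·√(n/2) = 0.50 × √(10/2) = 0.50 × 2.236 = 1.118.
z_β = 1.118 − 1.645 = -0.527.
Power = Φ(-0.527) = 0.299.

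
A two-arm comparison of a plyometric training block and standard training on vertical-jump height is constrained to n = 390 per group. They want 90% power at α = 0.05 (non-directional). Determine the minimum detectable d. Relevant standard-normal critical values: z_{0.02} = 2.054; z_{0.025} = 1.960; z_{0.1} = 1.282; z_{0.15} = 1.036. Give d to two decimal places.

d_min ≈ 0.23

For two independent groups of n = 390 each: d_min = (z_{α/2} + z_β)·√(2/n).
z-sum = 1.960 + 1.282 = 3.242.
d_min = 3.242 × √(2/390) = 3.242 × 0.0716 = 0.232.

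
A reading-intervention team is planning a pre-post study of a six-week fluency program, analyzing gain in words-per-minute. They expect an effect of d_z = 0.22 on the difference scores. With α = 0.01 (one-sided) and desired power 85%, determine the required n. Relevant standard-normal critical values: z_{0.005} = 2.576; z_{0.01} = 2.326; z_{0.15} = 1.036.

For a paired (one-sample on differences) test: n = ((z_{α} + z_β) / d)².
z_{α} + z_β = 2.326 + 1.036 = 3.362.
n = (3.362 / 0.22)² = 15.282² = 233.53.
Round up.

n = 234 pairs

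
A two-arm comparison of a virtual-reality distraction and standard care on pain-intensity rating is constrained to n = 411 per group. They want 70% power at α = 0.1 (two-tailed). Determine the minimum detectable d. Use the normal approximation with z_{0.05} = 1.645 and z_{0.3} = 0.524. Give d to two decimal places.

For two independent groups of n = 411 each: d_min = (z_{α/2} + z_β)·√(2/n).
z-sum = 1.645 + 0.524 = 2.169.
d_min = 2.169 × √(2/411) = 2.169 × 0.0698 = 0.151.

d_min ≈ 0.15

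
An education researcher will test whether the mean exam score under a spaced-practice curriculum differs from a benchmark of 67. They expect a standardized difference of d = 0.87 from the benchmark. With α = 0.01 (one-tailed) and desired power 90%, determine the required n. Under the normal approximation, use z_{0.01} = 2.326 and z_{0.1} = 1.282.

For a one-sample test: n = ((z_{α} + z_β) / d)².
z_{α} + z_β = 2.326 + 1.282 = 3.608.
n = (3.608 / 0.87)² = 4.147² = 17.20.
Round up.

n = 18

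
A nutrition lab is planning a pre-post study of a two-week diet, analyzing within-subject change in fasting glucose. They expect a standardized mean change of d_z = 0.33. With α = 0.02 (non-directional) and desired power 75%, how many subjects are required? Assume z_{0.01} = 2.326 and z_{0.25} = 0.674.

For a paired (one-sample on differences) test: n = ((z_{α/2} + z_β) / d)².
z_{α/2} + z_β = 2.326 + 0.674 = 3.000.
n = (3.000 / 0.33)² = 9.091² = 82.64.
Round up.

n = 83 pairs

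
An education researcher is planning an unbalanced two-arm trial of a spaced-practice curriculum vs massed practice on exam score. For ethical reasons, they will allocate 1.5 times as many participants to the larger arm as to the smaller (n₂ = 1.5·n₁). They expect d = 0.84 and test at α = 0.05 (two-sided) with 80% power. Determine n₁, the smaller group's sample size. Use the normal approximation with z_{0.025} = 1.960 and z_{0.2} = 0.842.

n₁ = 19

With allocation ratio k = n₂/n₁ = 1.5, Var(x̄₁−x̄₂) = σ²(1/n₁ + 1/(k·n₁)) = σ²·(k+1)/(k·n₁).
So n₁ = (1 + 1/k)·((z_{α/2} + z_β)/d)² = 1.667 × (2.802/0.84)².
n₁ = 1.667 × 11.13 = 18.5.
Round up: n₁ = 19, giving n₂ = ⌈1.5 × 19⌉ = ⌈28.5⌉ = 29.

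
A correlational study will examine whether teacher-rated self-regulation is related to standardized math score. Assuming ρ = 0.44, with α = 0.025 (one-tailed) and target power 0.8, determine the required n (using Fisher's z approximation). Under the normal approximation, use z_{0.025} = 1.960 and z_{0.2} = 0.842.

Fisher's z: C = ½·ln((1+r)/(1−r)) = ½·ln(2.5714) = 0.4722.
n = ((z_{α} + z_β)/C)² + 3.
(1.960 + 0.842) / 0.4722 = 2.802 / 0.4722 = 5.934.
n = 5.934² + 3 = 35.21 + 3 = 38.2.
Round up.

n = 39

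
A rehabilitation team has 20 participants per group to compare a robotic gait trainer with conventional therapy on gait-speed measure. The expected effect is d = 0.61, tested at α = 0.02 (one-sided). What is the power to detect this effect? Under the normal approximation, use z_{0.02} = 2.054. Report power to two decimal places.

power ≈ 0.45

For two equal groups, power = Φ(d·√(n/2) − z_{α}).
d·√(n/2) = 0.61 × √(20/2) = 0.61 × 3.162 = 1.929.
z_β = 1.929 − 2.054 = -0.125.
Power = Φ(-0.125) = 0.450.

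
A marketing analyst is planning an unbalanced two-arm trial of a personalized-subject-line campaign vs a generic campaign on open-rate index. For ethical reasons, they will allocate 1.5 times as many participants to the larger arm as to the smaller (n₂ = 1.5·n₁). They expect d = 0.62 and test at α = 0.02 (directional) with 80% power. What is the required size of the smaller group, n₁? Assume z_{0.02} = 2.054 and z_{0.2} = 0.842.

n₁ = 37

With allocation ratio k = n₂/n₁ = 1.5, Var(x̄₁−x̄₂) = σ²(1/n₁ + 1/(k·n₁)) = σ²·(k+1)/(k·n₁).
So n₁ = (1 + 1/k)·((z_{α} + z_β)/d)² = 1.667 × (2.896/0.62)².
n₁ = 1.667 × 21.82 = 36.4.
Round up: n₁ = 37, giving n₂ = ⌈1.5 × 37⌉ = ⌈55.5⌉ = 56.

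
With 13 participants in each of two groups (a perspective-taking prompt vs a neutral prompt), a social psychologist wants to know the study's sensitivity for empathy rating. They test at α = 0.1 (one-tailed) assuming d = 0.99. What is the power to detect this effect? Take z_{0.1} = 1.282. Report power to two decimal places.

power ≈ 0.89

For two equal groups, power = Φ(d·√(n/2) − z_{α}).
d·√(n/2) = 0.99 × √(13/2) = 0.99 × 2.550 = 2.524.
z_β = 2.524 − 1.282 = 1.242.
Power = Φ(1.242) = 0.893.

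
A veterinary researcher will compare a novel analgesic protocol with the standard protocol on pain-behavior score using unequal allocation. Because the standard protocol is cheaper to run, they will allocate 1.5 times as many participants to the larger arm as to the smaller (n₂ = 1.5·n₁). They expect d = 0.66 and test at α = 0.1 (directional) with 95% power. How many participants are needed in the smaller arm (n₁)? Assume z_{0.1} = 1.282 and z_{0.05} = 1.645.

n₁ = 33

With allocation ratio k = n₂/n₁ = 1.5, Var(x̄₁−x̄₂) = σ²(1/n₁ + 1/(k·n₁)) = σ²·(k+1)/(k·n₁).
So n₁ = (1 + 1/k)·((z_{α} + z_β)/d)² = 1.667 × (2.927/0.66)².
n₁ = 1.667 × 19.67 = 32.8.
Round up: n₁ = 33, giving n₂ = ⌈1.5 × 33⌉ = ⌈49.5⌉ = 50.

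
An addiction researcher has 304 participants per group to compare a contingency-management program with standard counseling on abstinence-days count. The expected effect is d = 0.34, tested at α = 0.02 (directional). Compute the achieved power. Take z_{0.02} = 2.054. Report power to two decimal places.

power ≈ 0.98

For two equal groups, power = Φ(d·√(n/2) − z_{α}).
d·√(n/2) = 0.34 × √(304/2) = 0.34 × 12.329 = 4.192.
z_β = 4.192 − 2.054 = 2.138.
Power = Φ(2.138) = 0.984.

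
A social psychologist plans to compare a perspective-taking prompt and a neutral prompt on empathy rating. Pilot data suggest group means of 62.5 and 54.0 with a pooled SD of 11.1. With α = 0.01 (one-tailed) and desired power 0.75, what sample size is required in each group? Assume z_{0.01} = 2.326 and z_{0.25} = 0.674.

n = 31 per group

Cohen's d = |M₁ − M₂| / SD_pooled = |62.5 − 54.0| / 11.1 = 8.5 / 11.1 = 0.766.
For two independent groups with equal n: n = 2·((z_{α} + z_β) / d)².
z_{α} + z_β = 2.326 + 0.674 = 3.000.
n = 2 × (3.000 / 0.766)² = 2 × 3.916² = 2 × 15.34 = 30.7.
Round up to the next whole participant.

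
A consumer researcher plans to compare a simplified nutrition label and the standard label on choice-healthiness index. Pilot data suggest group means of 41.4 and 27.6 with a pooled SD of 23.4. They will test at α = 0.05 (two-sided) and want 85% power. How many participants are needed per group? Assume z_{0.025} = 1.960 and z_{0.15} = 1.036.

Cohen's d = |M₁ − M₂| / SD_pooled = |41.4 − 27.6| / 23.4 = 13.8 / 23.4 = 0.590.
For two independent groups with equal n: n = 2·((z_{α/2} + z_β) / d)².
z_{α/2} + z_β = 1.960 + 1.036 = 2.996.
n = 2 × (2.996 / 0.590)² = 2 × 5.078² = 2 × 25.79 = 51.6.
Round up to the next whole participant.

n = 52 per group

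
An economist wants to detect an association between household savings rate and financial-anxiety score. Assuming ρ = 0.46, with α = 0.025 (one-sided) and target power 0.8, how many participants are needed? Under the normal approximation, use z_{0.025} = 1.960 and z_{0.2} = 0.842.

Fisher's z: C = ½·ln((1+r)/(1−r)) = ½·ln(2.7037) = 0.4973.
n = ((z_{α} + z_β)/C)² + 3.
(1.960 + 0.842) / 0.4973 = 2.802 / 0.4973 = 5.634.
n = 5.634² + 3 = 31.75 + 3 = 34.7.
Round up.

n = 35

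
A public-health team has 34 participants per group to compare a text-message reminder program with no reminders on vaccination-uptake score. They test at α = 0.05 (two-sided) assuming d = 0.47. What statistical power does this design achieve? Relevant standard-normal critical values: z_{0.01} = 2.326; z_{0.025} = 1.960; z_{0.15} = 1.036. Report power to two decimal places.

power ≈ 0.49

For two equal groups, power = Φ(d·√(n/2) − z_{α/2}).
d·√(n/2) = 0.47 × √(34/2) = 0.47 × 4.123 = 1.938.
z_β = 1.938 − 1.960 = -0.022.
Power = Φ(-0.022) = 0.491.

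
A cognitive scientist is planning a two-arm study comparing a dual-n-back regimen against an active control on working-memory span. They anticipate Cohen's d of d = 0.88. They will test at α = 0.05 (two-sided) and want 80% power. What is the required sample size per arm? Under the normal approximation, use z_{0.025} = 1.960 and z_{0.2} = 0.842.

For two independent groups with equal n: n = 2·((z_{α/2} + z_β) / d)².
z_{α/2} + z_β = 1.960 + 0.842 = 2.802.
n = 2 × (2.802 / 0.88)² = 2 × 3.184² = 2 × 10.14 = 20.3.
Round up to the next whole participant.

n = 21 per group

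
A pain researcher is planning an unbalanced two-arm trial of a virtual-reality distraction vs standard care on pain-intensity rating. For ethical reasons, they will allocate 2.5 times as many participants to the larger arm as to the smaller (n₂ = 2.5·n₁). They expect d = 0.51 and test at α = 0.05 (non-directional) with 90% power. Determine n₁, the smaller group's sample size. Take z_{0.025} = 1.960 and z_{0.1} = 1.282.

n₁ = 57

With allocation ratio k = n₂/n₁ = 2.5, Var(x̄₁−x̄₂) = σ²(1/n₁ + 1/(k·n₁)) = σ²·(k+1)/(k·n₁).
So n₁ = (1 + 1/k)·((z_{α/2} + z_β)/d)² = 1.400 × (3.242/0.51)².
n₁ = 1.400 × 40.41 = 56.6.
Round up: n₁ = 57, giving n₂ = ⌈2.5 × 57⌉ = ⌈142.5⌉ = 143.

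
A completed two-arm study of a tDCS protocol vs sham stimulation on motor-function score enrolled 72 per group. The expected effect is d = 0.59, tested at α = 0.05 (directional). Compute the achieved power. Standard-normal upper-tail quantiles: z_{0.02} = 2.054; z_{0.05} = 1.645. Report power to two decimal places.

For two equal groups, power = Φ(d·√(n/2) − z_{α}).
d·√(n/2) = 0.59 × √(72/2) = 0.59 × 6.000 = 3.540.
z_β = 3.540 − 1.645 = 1.895.
Power = Φ(1.895) = 0.971.

power ≈ 0.97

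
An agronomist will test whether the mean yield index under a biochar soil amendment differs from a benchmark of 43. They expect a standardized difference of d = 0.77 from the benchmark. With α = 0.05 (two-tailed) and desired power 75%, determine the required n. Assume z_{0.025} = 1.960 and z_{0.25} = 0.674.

n = 12

For a one-sample test: n = ((z_{α/2} + z_β) / d)².
z_{α/2} + z_β = 1.960 + 0.674 = 2.634.
n = (2.634 / 0.77)² = 3.421² = 11.70.
Round up.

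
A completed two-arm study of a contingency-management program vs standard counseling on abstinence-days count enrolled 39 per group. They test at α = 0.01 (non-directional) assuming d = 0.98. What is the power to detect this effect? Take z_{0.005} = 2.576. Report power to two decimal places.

For two equal groups, power = Φ(d·√(n/2) − z_{α/2}).
d·√(n/2) = 0.98 × √(39/2) = 0.98 × 4.416 = 4.328.
z_β = 4.328 − 2.576 = 1.752.
Power = Φ(1.752) = 0.960.

power ≈ 0.96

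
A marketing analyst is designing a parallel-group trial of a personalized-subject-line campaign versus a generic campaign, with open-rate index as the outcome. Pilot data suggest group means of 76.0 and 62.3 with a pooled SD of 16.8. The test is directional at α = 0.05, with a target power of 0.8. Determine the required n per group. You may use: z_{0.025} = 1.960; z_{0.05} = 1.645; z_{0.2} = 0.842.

Cohen's d = |M₁ − M₂| / SD_pooled = |76.0 − 62.3| / 16.8 = 13.7 / 16.8 = 0.815.
For two independent groups with equal n: n = 2·((z_{α} + z_β) / d)².
z_{α} + z_β = 1.645 + 0.842 = 2.487.
n = 2 × (2.487 / 0.815)² = 2 × 3.052² = 2 × 9.31 = 18.6.
Round up to the next whole participant.

n = 19 per group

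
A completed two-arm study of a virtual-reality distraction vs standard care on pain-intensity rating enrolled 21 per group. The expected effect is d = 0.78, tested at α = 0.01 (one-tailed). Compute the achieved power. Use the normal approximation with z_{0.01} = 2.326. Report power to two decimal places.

For two equal groups, power = Φ(d·√(n/2) − z_{α}).
d·√(n/2) = 0.78 × √(21/2) = 0.78 × 3.240 = 2.527.
z_β = 2.527 − 2.326 = 0.201.
Power = Φ(0.201) = 0.580.

power ≈ 0.58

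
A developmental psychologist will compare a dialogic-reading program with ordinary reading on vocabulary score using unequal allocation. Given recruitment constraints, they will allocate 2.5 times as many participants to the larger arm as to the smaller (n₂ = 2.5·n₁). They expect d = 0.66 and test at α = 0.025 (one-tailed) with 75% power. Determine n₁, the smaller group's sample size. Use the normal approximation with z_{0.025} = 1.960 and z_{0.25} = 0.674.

With allocation ratio k = n₂/n₁ = 2.5, Var(x̄₁−x̄₂) = σ²(1/n₁ + 1/(k·n₁)) = σ²·(k+1)/(k·n₁).
So n₁ = (1 + 1/k)·((z_{α} + z_β)/d)² = 1.400 × (2.634/0.66)².
n₁ = 1.400 × 15.93 = 22.3.
Round up: n₁ = 23, giving n₂ = ⌈2.5 × 23⌉ = ⌈57.5⌉ = 58.

n₁ = 23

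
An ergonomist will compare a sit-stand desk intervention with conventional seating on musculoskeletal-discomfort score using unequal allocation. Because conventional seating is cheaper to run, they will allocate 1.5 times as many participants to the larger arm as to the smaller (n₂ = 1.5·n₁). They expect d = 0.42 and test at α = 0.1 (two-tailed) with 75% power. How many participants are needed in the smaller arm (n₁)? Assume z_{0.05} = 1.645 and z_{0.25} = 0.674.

n₁ = 51

With allocation ratio k = n₂/n₁ = 1.5, Var(x̄₁−x̄₂) = σ²(1/n₁ + 1/(k·n₁)) = σ²·(k+1)/(k·n₁).
So n₁ = (1 + 1/k)·((z_{α/2} + z_β)/d)² = 1.667 × (2.319/0.42)².
n₁ = 1.667 × 30.49 = 50.8.
Round up: n₁ = 51, giving n₂ = ⌈1.5 × 51⌉ = ⌈76.5⌉ = 77.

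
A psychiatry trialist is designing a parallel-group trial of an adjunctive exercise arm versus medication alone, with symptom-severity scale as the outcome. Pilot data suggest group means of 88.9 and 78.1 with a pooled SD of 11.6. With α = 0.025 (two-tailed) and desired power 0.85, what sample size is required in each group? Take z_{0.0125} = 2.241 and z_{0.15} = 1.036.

Cohen's d = |M₁ − M₂| / SD_pooled = |88.9 − 78.1| / 11.6 = 10.8 / 11.6 = 0.931.
For two independent groups with equal n: n = 2·((z_{α/2} + z_β) / d)².
z_{α/2} + z_β = 2.241 + 1.036 = 3.277.
n = 2 × (3.277 / 0.931)² = 2 × 3.520² = 2 × 12.39 = 24.8.
Round up to the next whole participant.

n = 25 per group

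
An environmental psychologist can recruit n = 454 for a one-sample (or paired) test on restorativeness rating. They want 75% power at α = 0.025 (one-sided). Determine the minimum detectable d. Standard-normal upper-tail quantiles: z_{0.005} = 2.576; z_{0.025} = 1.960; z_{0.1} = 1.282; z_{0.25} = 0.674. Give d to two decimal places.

d_min ≈ 0.12

For a single sample (or paired design) of n = 454: d_min = (z_{α} + z_β)/√n.
z-sum = 1.960 + 0.674 = 2.634.
d_min = 2.634 / √454 = 2.634 / 21.307 = 0.124.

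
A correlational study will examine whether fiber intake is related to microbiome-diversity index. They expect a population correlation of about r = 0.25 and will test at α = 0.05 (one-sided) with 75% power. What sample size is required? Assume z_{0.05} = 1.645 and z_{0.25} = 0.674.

n = 86

Fisher's z: C = ½·ln((1+r)/(1−r)) = ½·ln(1.6667) = 0.2554.
n = ((z_{α} + z_β)/C)² + 3.
(1.645 + 0.674) / 0.2554 = 2.319 / 0.2554 = 9.080.
n = 9.080² + 3 = 82.44 + 3 = 85.4.
Round up.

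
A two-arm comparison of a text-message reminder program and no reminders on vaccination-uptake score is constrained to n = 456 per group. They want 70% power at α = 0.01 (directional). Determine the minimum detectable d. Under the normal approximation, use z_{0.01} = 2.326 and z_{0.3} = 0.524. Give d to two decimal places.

For two independent groups of n = 456 each: d_min = (z_{α} + z_β)·√(2/n).
z-sum = 2.326 + 0.524 = 2.850.
d_min = 2.850 × √(2/456) = 2.850 × 0.0662 = 0.189.

d_min ≈ 0.19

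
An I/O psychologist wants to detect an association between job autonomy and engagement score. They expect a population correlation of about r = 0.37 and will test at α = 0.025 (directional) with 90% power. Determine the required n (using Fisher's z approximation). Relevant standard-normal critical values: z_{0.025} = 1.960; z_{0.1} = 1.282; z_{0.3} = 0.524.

Fisher's z: C = ½·ln((1+r)/(1−r)) = ½·ln(2.1746) = 0.3884.
n = ((z_{α} + z_β)/C)² + 3.
(1.960 + 1.282) / 0.3884 = 3.242 / 0.3884 = 8.347.
n = 8.347² + 3 = 69.67 + 3 = 72.7.
Round up.

n = 73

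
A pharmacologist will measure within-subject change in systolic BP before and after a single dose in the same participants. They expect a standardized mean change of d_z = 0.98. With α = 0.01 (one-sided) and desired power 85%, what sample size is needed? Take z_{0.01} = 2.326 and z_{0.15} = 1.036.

n = 12 pairs

For a paired (one-sample on differences) test: n = ((z_{α} + z_β) / d)².
z_{α} + z_β = 2.326 + 1.036 = 3.362.
n = (3.362 / 0.98)² = 3.431² = 11.77.
Round up.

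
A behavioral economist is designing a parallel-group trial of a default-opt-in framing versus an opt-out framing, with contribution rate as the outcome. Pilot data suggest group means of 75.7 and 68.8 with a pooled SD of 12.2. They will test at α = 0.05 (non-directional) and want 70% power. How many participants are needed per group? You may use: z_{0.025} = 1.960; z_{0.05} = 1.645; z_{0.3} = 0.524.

n = 39 per group

Cohen's d = |M₁ − M₂| / SD_pooled = |75.7 − 68.8| / 12.2 = 6.9 / 12.2 = 0.566.
For two independent groups with equal n: n = 2·((z_{α/2} + z_β) / d)².
z_{α/2} + z_β = 1.960 + 0.524 = 2.484.
n = 2 × (2.484 / 0.566)² = 2 × 4.389² = 2 × 19.26 = 38.5.
Round up to the next whole participant.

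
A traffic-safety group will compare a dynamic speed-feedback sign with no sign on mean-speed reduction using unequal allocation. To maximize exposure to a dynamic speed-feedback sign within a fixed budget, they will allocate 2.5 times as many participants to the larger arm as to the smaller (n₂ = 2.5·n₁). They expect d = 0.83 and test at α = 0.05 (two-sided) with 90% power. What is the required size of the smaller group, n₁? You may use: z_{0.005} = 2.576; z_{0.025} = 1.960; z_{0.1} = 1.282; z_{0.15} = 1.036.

n₁ = 22

With allocation ratio k = n₂/n₁ = 2.5, Var(x̄₁−x̄₂) = σ²(1/n₁ + 1/(k·n₁)) = σ²·(k+1)/(k·n₁).
So n₁ = (1 + 1/k)·((z_{α/2} + z_β)/d)² = 1.400 × (3.242/0.83)².
n₁ = 1.400 × 15.26 = 21.4.
Round up: n₁ = 22, giving n₂ = 2.5 × 22 = 55.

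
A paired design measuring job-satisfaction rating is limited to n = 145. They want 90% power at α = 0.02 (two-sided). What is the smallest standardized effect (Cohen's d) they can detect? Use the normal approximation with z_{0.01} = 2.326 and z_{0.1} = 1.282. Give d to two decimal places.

For a single sample (or paired design) of n = 145: d_min = (z_{α/2} + z_β)/√n.
z-sum = 2.326 + 1.282 = 3.608.
d_min = 3.608 / √145 = 3.608 / 12.042 = 0.300.

d_min ≈ 0.30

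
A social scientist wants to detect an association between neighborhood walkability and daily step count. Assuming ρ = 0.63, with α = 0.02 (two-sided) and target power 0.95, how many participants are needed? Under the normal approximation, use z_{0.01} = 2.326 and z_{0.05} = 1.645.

Fisher's z: C = ½·ln((1+r)/(1−r)) = ½·ln(4.4054) = 0.7414.
n = ((z_{α/2} + z_β)/C)² + 3.
(2.326 + 1.645) / 0.7414 = 3.971 / 0.7414 = 5.356.
n = 5.356² + 3 = 28.69 + 3 = 31.7.
Round up.

n = 32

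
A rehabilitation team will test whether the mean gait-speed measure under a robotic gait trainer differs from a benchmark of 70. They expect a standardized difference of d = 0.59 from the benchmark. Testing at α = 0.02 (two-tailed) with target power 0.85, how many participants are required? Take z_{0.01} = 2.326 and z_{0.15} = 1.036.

For a one-sample test: n = ((z_{α/2} + z_β) / d)².
z_{α/2} + z_β = 2.326 + 1.036 = 3.362.
n = (3.362 / 0.59)² = 5.698² = 32.47.
Round up.

n = 33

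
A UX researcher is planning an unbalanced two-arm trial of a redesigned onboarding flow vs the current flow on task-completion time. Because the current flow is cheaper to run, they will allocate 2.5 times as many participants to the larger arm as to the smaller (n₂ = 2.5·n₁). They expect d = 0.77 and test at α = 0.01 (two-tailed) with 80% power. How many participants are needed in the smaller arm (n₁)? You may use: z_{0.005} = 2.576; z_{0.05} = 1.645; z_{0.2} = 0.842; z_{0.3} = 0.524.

With allocation ratio k = n₂/n₁ = 2.5, Var(x̄₁−x̄₂) = σ²(1/n₁ + 1/(k·n₁)) = σ²·(k+1)/(k·n₁).
So n₁ = (1 + 1/k)·((z_{α/2} + z_β)/d)² = 1.400 × (3.418/0.77)².
n₁ = 1.400 × 19.70 = 27.6.
Round up: n₁ = 28, giving n₂ = 2.5 × 28 = 70.

n₁ = 28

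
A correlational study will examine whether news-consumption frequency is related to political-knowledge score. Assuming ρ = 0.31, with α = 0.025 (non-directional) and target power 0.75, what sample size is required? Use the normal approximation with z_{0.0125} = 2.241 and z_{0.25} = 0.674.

n = 86

Fisher's z: C = ½·ln((1+r)/(1−r)) = ½·ln(1.8986) = 0.3205.
n = ((z_{α/2} + z_β)/C)² + 3.
(2.241 + 0.674) / 0.3205 = 2.915 / 0.3205 = 9.095.
n = 9.095² + 3 = 82.72 + 3 = 85.7.
Round up.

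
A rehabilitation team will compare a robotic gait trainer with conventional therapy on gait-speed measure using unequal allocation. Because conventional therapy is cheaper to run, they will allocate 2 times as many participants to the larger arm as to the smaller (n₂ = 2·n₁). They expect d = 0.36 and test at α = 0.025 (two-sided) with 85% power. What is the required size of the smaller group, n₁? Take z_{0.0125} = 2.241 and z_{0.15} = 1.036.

With allocation ratio k = n₂/n₁ = 2, Var(x̄₁−x̄₂) = σ²(1/n₁ + 1/(k·n₁)) = σ²·(k+1)/(k·n₁).
So n₁ = (1 + 1/k)·((z_{α/2} + z_β)/d)² = 1.500 × (3.277/0.36)².
n₁ = 1.500 × 82.86 = 124.3.
Round up: n₁ = 125, giving n₂ = 2 × 125 = 250.

n₁ = 125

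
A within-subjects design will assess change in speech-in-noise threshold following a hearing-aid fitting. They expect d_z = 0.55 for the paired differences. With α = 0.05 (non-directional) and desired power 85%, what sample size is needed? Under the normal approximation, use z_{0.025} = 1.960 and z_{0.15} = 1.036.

n = 30 pairs

For a paired (one-sample on differences) test: n = ((z_{α/2} + z_β) / d)².
z_{α/2} + z_β = 1.960 + 1.036 = 2.996.
n = (2.996 / 0.55)² = 5.447² = 29.67.
Round up.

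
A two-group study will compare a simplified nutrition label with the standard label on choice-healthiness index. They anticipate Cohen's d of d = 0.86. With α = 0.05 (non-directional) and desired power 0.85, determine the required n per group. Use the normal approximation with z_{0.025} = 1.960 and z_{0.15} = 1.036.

n = 25 per group

For two independent groups with equal n: n = 2·((z_{α/2} + z_β) / d)².
z_{α/2} + z_β = 1.960 + 1.036 = 2.996.
n = 2 × (2.996 / 0.86)² = 2 × 3.484² = 2 × 12.14 = 24.3.
Round up to the next whole participant.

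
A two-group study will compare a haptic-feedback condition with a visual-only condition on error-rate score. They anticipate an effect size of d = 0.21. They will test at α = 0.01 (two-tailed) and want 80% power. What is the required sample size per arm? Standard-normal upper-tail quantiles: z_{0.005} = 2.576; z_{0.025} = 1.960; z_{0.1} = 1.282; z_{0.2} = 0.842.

For two independent groups with equal n: n = 2·((z_{α/2} + z_β) / d)².
z_{α/2} + z_β = 2.576 + 0.842 = 3.418.
n = 2 × (3.418 / 0.21)² = 2 × 16.276² = 2 × 264.91 = 529.8.
Round up to the next whole participant.

n = 530 per group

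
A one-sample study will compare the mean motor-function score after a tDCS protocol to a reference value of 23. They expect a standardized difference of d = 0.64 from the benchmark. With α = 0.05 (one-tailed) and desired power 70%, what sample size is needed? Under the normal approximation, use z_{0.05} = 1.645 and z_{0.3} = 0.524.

For a one-sample test: n = ((z_{α} + z_β) / d)².
z_{α} + z_β = 1.645 + 0.524 = 2.169.
n = (2.169 / 0.64)² = 3.389² = 11.49.
Round up.

n = 12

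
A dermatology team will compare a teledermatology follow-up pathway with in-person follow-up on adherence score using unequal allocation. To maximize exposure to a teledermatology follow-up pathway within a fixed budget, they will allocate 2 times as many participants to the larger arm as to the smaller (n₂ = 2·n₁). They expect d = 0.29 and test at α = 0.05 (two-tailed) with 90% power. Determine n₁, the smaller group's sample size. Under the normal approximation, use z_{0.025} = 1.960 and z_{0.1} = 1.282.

n₁ = 188

With allocation ratio k = n₂/n₁ = 2, Var(x̄₁−x̄₂) = σ²(1/n₁ + 1/(k·n₁)) = σ²·(k+1)/(k·n₁).
So n₁ = (1 + 1/k)·((z_{α/2} + z_β)/d)² = 1.500 × (3.242/0.29)².
n₁ = 1.500 × 124.98 = 187.5.
Round up: n₁ = 188, giving n₂ = 2 × 188 = 376.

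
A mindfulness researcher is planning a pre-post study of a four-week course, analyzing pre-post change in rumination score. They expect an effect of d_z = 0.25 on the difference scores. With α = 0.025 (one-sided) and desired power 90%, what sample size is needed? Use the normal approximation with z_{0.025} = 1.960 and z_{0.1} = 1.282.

n = 169 pairs

For a paired (one-sample on differences) test: n = ((z_{α} + z_β) / d)².
z_{α} + z_β = 1.960 + 1.282 = 3.242.
n = (3.242 / 0.25)² = 12.968² = 168.17.
Round up.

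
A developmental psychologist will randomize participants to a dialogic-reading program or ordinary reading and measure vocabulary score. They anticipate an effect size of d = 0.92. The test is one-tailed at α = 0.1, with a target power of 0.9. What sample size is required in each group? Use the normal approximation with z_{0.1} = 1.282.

For two independent groups with equal n: n = 2·((z_{α} + z_β) / d)².
z_{α} + z_β = 1.282 + 1.282 = 2.564.
n = 2 × (2.564 / 0.92)² = 2 × 2.787² = 2 × 7.77 = 15.5.
Round up to the next whole participant.

n = 16 per group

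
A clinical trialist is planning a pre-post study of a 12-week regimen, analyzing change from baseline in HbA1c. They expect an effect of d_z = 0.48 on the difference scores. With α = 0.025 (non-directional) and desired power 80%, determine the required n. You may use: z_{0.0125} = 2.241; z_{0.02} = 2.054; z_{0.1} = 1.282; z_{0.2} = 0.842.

n = 42 pairs

For a paired (one-sample on differences) test: n = ((z_{α/2} + z_β) / d)².
z_{α/2} + z_β = 2.241 + 0.842 = 3.083.
n = (3.083 / 0.48)² = 6.423² = 41.25.
Round up.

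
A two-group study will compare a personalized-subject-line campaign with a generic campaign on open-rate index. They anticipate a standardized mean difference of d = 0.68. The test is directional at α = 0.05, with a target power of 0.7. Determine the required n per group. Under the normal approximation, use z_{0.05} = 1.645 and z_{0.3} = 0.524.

n = 21 per group

For two independent groups with equal n: n = 2·((z_{α} + z_β) / d)².
z_{α} + z_β = 1.645 + 0.524 = 2.169.
n = 2 × (2.169 / 0.68)² = 2 × 3.190² = 2 × 10.17 = 20.3.
Round up to the next whole participant.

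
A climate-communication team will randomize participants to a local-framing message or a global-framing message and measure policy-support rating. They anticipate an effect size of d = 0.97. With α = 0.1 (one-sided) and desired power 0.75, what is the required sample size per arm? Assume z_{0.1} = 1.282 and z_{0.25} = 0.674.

n = 9 per group

For two independent groups with equal n: n = 2·((z_{α} + z_β) / d)².
z_{α} + z_β = 1.282 + 0.674 = 1.956.
n = 2 × (1.956 / 0.97)² = 2 × 2.016² = 2 × 4.07 = 8.1.
Round up to the next whole participant.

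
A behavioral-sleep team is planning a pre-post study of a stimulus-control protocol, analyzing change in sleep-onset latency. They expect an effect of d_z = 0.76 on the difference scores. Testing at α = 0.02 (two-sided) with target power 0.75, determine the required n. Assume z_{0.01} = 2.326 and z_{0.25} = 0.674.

n = 16 pairs

For a paired (one-sample on differences) test: n = ((z_{α/2} + z_β) / d)².
z_{α/2} + z_β = 2.326 + 0.674 = 3.000.
n = (3.000 / 0.76)² = 3.947² = 15.58.
Round up.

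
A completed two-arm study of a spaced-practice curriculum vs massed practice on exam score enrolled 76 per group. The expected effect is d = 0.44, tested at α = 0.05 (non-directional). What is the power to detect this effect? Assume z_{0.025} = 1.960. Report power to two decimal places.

For two equal groups, power = Φ(d·√(n/2) − z_{α/2}).
d·√(n/2) = 0.44 × √(76/2) = 0.44 × 6.164 = 2.712.
z_β = 2.712 − 1.960 = 0.752.
Power = Φ(0.752) = 0.774.

power ≈ 0.77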